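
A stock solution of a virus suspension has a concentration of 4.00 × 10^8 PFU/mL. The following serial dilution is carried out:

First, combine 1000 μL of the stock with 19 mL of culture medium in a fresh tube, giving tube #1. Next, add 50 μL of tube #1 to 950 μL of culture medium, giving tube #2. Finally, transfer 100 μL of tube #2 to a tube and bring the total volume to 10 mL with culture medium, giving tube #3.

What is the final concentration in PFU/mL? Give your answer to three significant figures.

1.00 × 10^4 PFU/mL

Step 1: 1000 μL + 19 mL = 20000 μL total → factor 20000/1000 = 20
Step 2: 50 μL + 950 μL = 1000 μL total → factor 1000/50 = 20
Step 3: 100 μL brought to 10 mL → factor 10000/100 = 100
Overall dilution factor = 20 × 20 × 100 = 40000
Final = 4.00 × 10^8 PFU/mL / 40000 = 1.00 × 10^4 PFU/mL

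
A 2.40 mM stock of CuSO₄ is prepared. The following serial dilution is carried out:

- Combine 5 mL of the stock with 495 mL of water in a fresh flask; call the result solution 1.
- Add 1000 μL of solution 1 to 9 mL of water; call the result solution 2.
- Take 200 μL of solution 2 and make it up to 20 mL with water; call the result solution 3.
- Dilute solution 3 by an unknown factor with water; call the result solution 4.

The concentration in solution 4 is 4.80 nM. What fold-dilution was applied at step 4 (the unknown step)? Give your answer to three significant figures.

Step 1: 5 mL + 495 mL = 500 mL total → factor 500/5 = 100
Step 2: 1000 μL + 9 mL = 10000 μL total → factor 10000/1000 = 10
Step 3: 200 μL brought to 20 mL → factor 20000/200 = 100
Step 4: unknown factor x
Product of known-step factors = 1 × 10^5
Overall factor = 2.40 mM / (4.80 nM) = 5 × 10^5
x = 5 × 10^5 / 1 × 10^5 = 5.00

5.00-fold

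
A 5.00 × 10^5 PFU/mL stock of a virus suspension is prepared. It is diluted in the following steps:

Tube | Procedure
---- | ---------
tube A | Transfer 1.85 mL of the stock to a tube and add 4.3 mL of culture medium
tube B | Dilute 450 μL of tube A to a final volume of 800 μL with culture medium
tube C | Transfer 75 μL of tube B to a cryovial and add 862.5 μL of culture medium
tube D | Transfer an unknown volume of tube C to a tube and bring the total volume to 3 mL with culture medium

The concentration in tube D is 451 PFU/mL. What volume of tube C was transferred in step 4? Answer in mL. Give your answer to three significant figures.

Step 1: 1.85 mL + 4.3 mL = 6.15 mL total → factor 6.15/1.85 = 3.3243
Step 2: 450 μL brought to 800 μL → factor 800/450 = 1.7778
Step 3: 75 μL + 862.5 μL = 937.5 μL total → factor 937.5/75 = 12.5
Step 4: v brought to 3 mL → factor = 3 mL/v
Product of known-step factors = 73.874
Overall factor = 5.00 × 10^5 PFU/mL / (451 PFU/mL) = 1108.6
Step-4 factor = 1108.6 / 73.874 = 15.007
v = 3 mL / 15.007 = 0.200 mL

0.200 mL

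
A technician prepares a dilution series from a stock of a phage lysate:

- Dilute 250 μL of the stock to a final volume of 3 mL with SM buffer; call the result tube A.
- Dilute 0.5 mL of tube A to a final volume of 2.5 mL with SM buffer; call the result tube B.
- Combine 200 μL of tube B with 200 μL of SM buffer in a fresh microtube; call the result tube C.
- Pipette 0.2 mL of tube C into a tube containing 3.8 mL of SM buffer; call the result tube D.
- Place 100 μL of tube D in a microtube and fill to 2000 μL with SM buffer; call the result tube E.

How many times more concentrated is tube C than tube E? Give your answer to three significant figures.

400

Step 1: 250 μL brought to 3 mL → factor 3000/250 = 12
Step 2: 0.5 mL brought to 2.5 mL → factor 2.5/0.5 = 5
Step 3: 200 μL + 200 μL = 400 μL total → factor 400/200 = 2
Step 4: 0.2 mL + 3.8 mL = 4 mL total → factor 4/0.2 = 20
Step 5: 100 μL brought to 2000 μL → factor 2000/100 = 20
Dilution factor to tube C = 120; to tube E = 48000
[tube C]/[tube E] = (factor to tube E)/(factor to tube C) = 48000/120 = 400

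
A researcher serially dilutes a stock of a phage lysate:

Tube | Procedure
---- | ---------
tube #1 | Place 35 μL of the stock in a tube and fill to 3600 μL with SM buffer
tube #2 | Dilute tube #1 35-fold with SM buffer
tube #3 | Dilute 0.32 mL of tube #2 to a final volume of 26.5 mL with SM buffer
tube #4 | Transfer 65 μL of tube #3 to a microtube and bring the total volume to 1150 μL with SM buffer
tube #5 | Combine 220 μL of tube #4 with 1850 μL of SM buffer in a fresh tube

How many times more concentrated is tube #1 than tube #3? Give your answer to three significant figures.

Step 1: 35 μL brought to 3600 μL → factor 3600/35 = 102.86
Step 2: 35-fold → factor 35
Step 3: 0.32 mL brought to 26.5 mL → factor 26.5/0.32 = 82.812
Dilution factor to tube #1 = 102.86; to tube #3 = 2.9812 × 10^5
[tube #1]/[tube #3] = (factor to tube #3)/(factor to tube #1) = 2.9812 × 10^5/102.86 = 2.90 × 10^3

2.90 × 10^3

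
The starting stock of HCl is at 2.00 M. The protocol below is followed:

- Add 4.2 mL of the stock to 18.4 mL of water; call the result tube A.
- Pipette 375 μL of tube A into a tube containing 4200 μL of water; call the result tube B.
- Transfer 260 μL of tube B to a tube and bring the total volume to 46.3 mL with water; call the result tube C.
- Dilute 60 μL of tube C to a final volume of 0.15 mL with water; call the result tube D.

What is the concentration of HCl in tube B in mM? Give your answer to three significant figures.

30.5 mM

Step 1: 4.2 mL + 18.4 mL = 22.6 mL total → factor 22.6/4.2 = 5.381
Step 2: 375 μL + 4200 μL = 4575 μL total → factor 4575/375 = 12.2
Dilution factor through tube B = 5.381 × 12.2 = 65.648
[tube B] = 2.00 M / 65.648 = 0.03047 M = 30.5 mM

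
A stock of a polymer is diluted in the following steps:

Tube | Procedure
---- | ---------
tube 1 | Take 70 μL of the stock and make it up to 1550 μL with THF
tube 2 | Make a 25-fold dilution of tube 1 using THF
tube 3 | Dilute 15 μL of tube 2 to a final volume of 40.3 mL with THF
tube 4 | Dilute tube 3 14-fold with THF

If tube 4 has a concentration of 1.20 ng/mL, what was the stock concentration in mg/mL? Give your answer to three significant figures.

Step 1: 70 μL brought to 1550 μL → factor 1550/70 = 22.143
Step 2: 25-fold → factor 25
Step 3: 15 μL brought to 40.3 mL → factor 40300/15 = 2686.7
Step 4: 14-fold → factor 14
Overall dilution factor = 22.143 × 25 × 2686.7 × 14 = 2.0822 × 10^7
Stock = 1.20 ng/mL × 2.0822 × 10^7 = 2.499 × 10^7 ng/mL = 25.0 mg/mL

25.0 mg/mL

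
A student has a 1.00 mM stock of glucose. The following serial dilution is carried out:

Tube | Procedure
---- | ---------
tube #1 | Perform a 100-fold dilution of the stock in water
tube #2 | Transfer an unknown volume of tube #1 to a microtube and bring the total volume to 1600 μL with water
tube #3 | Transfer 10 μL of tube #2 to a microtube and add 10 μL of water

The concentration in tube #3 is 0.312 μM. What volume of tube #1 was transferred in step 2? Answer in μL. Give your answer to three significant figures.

Step 1: 100-fold → factor 100
Step 2: v brought to 1600 μL → factor = 1600 μL/v
Step 3: 10 μL + 10 μL = 20 μL total → factor 20/10 = 2
Product of known-step factors = 200
Overall factor = 1.00 mM / (0.312 μM) = 3205.1
Step-2 factor = 3205.1 / 200 = 16.026
v = 1600 μL / 16.026 = 99.8 μL

99.8 μL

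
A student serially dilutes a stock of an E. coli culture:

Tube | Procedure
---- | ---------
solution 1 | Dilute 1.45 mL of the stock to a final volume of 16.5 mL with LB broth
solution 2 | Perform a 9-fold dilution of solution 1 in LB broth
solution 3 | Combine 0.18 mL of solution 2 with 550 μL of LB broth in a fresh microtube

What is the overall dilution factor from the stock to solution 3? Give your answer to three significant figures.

415

Step 1: 1.45 mL brought to 16.5 mL → factor 16.5/1.45 = 11.379
Step 2: 9-fold → factor 9
Step 3: 0.18 mL + 550 μL = 0.73 mL total → factor 0.73/0.18 = 4.0556
Overall dilution factor = 11.379 × 9 × 4.0556 = 415.34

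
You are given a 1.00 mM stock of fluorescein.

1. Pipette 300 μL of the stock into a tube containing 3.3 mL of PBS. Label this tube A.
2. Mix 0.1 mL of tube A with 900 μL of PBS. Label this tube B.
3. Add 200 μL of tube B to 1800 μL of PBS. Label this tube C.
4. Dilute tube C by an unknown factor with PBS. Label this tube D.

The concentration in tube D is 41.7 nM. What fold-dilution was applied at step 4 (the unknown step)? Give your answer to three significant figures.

20.0-fold

Step 1: 300 μL + 3.3 mL = 3600 μL total → factor 3600/300 = 12
Step 2: 0.1 mL + 900 μL = 1 mL total → factor 1/0.1 = 10
Step 3: 200 μL + 1800 μL = 2000 μL total → factor 2000/200 = 10
Step 4: unknown factor x
Product of known-step factors = 1200
Overall factor = 1.00 mM / (41.7 nM) = 23981
x = 23981 / 1200 = 20.0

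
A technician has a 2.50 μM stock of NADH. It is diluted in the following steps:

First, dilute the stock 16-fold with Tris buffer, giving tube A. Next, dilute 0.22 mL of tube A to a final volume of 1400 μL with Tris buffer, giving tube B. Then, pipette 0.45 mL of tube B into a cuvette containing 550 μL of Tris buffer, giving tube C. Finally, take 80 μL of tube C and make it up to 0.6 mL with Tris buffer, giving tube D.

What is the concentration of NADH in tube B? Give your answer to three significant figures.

Step 1: 16-fold → factor 16
Step 2: 0.22 mL brought to 1400 μL → factor 1.4/0.22 = 6.3636
Dilution factor through tube B = 16 × 6.3636 = 101.82
[tube B] = 2.50 μM / 101.82 = 0.0246 μM

0.0246 μM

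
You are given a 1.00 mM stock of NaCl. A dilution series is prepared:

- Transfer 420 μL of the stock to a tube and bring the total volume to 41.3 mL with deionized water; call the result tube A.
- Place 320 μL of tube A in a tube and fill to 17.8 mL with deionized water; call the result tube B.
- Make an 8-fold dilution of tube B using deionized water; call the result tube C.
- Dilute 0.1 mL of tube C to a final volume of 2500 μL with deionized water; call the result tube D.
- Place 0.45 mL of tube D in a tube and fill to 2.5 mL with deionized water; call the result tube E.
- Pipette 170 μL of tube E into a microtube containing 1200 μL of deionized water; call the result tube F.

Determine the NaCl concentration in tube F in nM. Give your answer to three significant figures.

0.0204 nM

Step 1: 420 μL brought to 41.3 mL → factor 41300/420 = 98.333
Step 2: 320 μL brought to 17.8 mL → factor 17800/320 = 55.625
Step 3: 8-fold → factor 8
Step 4: 0.1 mL brought to 2500 μL → factor 2.5/0.1 = 25
Step 5: 0.45 mL brought to 2.5 mL → factor 2.5/0.45 = 5.5556
Step 6: 170 μL + 1200 μL = 1370 μL total → factor 1370/170 = 8.0588
Overall dilution factor = 98.333 × 55.625 × 8 × 25 × 5.5556 × 8.0588 = 4.8978 × 10^7
Final = 1.00 mM / 4.8978 × 10^7 = 2.042 × 10^-8 mM = 0.0204 nM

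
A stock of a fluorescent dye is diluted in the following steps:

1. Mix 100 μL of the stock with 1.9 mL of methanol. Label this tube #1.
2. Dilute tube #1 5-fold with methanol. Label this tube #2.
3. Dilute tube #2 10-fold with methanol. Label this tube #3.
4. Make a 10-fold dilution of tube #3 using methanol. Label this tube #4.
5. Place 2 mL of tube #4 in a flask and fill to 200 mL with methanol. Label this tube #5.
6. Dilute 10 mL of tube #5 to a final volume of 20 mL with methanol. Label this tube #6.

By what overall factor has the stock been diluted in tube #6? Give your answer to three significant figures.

2.00 × 10^6

Step 1: 100 μL + 1.9 mL = 2000 μL total → factor 2000/100 = 20
Step 2: 5-fold → factor 5
Step 3: 10-fold → factor 10
Step 4: 10-fold → factor 10
Step 5: 2 mL brought to 200 mL → factor 200/2 = 100
Step 6: 10 mL brought to 20 mL → factor 20/10 = 2
Overall dilution factor = 20 × 5 × 10 × 10 × 100 × 2 = 2 × 10^6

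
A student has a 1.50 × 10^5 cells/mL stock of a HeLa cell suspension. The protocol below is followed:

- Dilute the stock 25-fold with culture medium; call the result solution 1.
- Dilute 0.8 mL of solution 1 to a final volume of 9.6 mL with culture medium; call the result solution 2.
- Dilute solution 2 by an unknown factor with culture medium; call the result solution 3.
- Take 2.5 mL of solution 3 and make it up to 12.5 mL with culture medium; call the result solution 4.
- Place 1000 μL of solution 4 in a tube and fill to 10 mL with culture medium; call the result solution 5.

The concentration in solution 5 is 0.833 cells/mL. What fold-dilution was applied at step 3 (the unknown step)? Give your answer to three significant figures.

Step 1: 25-fold → factor 25
Step 2: 0.8 mL brought to 9.6 mL → factor 9.6/0.8 = 12
Step 3: unknown factor x
Step 4: 2.5 mL brought to 12.5 mL → factor 12.5/2.5 = 5
Step 5: 1000 μL brought to 10 mL → factor 10000/1000 = 10
Product of known-step factors = 15000
Overall factor = 1.50 × 10^5 cells/mL / (0.833 cells/mL) = 1.8007 × 10^5
x = 1.8007 × 10^5 / 15000 = 12.0

12.0-fold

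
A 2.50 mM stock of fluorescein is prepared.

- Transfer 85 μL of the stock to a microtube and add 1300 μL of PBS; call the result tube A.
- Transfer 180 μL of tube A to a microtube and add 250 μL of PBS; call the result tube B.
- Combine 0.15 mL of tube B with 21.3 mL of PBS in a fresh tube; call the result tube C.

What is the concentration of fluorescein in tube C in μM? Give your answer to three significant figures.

0.449 μM

Step 1: 85 μL + 1300 μL = 1385 μL total → factor 1385/85 = 16.294
Step 2: 180 μL + 250 μL = 430 μL total → factor 430/180 = 2.3889
Step 3: 0.15 mL + 21.3 mL = 21.45 mL total → factor 21.45/0.15 = 143
Overall dilution factor = 16.294 × 2.3889 × 143 = 5566.3
Final = 2.50 mM / 5566.3 = 0.0004491 mM = 0.449 μM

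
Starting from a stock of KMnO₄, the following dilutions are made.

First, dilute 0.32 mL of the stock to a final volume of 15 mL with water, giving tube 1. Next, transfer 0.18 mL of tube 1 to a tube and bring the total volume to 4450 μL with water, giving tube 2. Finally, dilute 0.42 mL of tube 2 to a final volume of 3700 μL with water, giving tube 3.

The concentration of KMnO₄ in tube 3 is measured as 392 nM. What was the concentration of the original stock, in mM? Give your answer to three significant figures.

4.00 mM

Step 1: 0.32 mL brought to 15 mL → factor 15/0.32 = 46.875
Step 2: 0.18 mL brought to 4450 μL → factor 4.45/0.18 = 24.722
Step 3: 0.42 mL brought to 3700 μL → factor 3.7/0.42 = 8.8095
Overall dilution factor = 46.875 × 24.722 × 8.8095 = 10209
Stock = 392 nM × 10209 = 4.002 × 10^6 nM = 4.00 mM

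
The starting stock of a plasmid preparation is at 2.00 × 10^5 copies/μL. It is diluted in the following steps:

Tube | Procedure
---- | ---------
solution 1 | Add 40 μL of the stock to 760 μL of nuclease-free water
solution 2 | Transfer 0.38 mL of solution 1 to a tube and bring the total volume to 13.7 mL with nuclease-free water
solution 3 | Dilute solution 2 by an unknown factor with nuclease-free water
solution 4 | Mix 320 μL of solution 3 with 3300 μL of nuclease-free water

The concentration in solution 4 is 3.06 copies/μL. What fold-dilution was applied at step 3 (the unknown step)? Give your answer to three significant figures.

Step 1: 40 μL + 760 μL = 800 μL total → factor 800/40 = 20
Step 2: 0.38 mL brought to 13.7 mL → factor 13.7/0.38 = 36.053
Step 3: unknown factor x
Step 4: 320 μL + 3300 μL = 3620 μL total → factor 3620/320 = 11.312
Product of known-step factors = 8156.9
Overall factor = 2.00 × 10^5 copies/μL / (3.06 copies/μL) = 65359
x = 65359 / 8156.9 = 8.01

8.01-fold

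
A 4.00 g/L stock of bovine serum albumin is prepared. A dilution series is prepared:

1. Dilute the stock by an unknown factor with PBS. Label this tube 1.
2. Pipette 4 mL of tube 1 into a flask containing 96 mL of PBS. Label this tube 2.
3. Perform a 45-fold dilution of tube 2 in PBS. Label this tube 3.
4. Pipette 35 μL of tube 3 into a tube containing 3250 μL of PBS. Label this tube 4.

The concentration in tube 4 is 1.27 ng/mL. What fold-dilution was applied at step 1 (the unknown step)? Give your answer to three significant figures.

29.8-fold

Step 1: unknown factor x
Step 2: 4 mL + 96 mL = 100 mL total → factor 100/4 = 25
Step 3: 45-fold → factor 45
Step 4: 35 μL + 3250 μL = 3285 μL total → factor 3285/35 = 93.857
Product of known-step factors = 1.0559 × 10^5
Overall factor = 4.00 g/L / (1.27 ng/mL) = 3.1496 × 10^6
x = 3.1496 × 10^6 / 1.0559 × 10^5 = 29.8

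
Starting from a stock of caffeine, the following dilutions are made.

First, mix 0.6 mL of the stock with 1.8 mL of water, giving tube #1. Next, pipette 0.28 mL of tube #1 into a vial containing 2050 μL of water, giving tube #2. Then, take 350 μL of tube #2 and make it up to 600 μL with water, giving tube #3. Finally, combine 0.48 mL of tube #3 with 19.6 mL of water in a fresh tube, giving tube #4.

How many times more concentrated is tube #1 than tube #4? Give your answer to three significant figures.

597

Step 1: 0.6 mL + 1.8 mL = 2.4 mL total → factor 2.4/0.6 = 4
Step 2: 0.28 mL + 2050 μL = 2.33 mL total → factor 2.33/0.28 = 8.3214
Step 3: 350 μL brought to 600 μL → factor 600/350 = 1.7143
Step 4: 0.48 mL + 19.6 mL = 20.08 mL total → factor 20.08/0.48 = 41.833
Dilution factor to tube #1 = 4; to tube #4 = 2387.1
[tube #1]/[tube #4] = (factor to tube #4)/(factor to tube #1) = 2387.1/4 = 597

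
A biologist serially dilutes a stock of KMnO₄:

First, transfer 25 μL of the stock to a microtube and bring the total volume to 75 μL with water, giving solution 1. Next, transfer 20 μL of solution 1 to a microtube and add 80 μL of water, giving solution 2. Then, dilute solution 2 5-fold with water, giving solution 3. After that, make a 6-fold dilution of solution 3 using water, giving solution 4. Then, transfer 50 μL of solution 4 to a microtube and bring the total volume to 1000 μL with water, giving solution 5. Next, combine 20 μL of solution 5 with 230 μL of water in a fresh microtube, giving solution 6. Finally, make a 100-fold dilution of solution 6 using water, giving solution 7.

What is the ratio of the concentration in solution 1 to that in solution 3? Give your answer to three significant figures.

25.0

Step 1: 25 μL brought to 75 μL → factor 75/25 = 3
Step 2: 20 μL + 80 μL = 100 μL total → factor 100/20 = 5
Step 3: 5-fold → factor 5
Dilution factor to solution 1 = 3; to solution 3 = 75
[solution 1]/[solution 3] = (factor to solution 3)/(factor to solution 1) = 75/3 = 25.0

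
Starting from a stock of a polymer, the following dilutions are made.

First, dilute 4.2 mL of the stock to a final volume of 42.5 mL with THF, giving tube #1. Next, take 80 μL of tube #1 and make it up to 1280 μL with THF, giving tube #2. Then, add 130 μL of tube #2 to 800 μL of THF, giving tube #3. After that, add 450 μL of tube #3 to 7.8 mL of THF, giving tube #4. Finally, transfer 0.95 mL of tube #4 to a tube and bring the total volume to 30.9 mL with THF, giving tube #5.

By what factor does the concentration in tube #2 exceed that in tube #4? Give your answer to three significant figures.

Step 1: 4.2 mL brought to 42.5 mL → factor 42.5/4.2 = 10.119
Step 2: 80 μL brought to 1280 μL → factor 1280/80 = 16
Step 3: 130 μL + 800 μL = 930 μL total → factor 930/130 = 7.1538
Step 4: 450 μL + 7.8 mL = 8250 μL total → factor 8250/450 = 18.333
Dilution factor to tube #2 = 161.9; to tube #4 = 21234
[tube #2]/[tube #4] = (factor to tube #4)/(factor to tube #2) = 21234/161.9 = 131

131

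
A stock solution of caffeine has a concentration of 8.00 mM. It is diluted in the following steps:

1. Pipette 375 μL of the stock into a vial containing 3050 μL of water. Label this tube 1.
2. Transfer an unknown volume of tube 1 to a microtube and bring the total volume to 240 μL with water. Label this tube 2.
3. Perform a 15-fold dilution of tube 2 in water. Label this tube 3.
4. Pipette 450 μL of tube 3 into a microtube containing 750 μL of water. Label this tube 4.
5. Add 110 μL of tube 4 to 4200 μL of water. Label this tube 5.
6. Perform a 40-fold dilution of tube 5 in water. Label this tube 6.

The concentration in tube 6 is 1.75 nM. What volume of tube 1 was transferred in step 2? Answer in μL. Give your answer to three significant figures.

Step 1: 375 μL + 3050 μL = 3425 μL total → factor 3425/375 = 9.1333
Step 2: v brought to 240 μL → factor = 240 μL/v
Step 3: 15-fold → factor 15
Step 4: 450 μL + 750 μL = 1200 μL total → factor 1200/450 = 2.6667
Step 5: 110 μL + 4200 μL = 4310 μL total → factor 4310/110 = 39.182
Step 6: 40-fold → factor 40
Product of known-step factors = 5.7258 × 10^5
Overall factor = 8.00 mM / (1.75 nM) = 4.5714 × 10^6
Step-2 factor = 4.5714 × 10^6 / 5.7258 × 10^5 = 7.984
v = 240 μL / 7.984 = 30.1 μL

30.1 μL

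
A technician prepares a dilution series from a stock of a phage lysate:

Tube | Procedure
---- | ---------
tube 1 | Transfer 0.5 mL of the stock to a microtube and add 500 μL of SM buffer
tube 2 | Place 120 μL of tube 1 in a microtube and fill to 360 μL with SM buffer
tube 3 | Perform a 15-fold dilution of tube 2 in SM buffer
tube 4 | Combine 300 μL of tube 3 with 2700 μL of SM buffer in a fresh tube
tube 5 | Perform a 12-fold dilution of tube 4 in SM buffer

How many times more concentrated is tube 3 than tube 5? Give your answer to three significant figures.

120

Step 1: 0.5 mL + 500 μL = 1 mL total → factor 1/0.5 = 2
Step 2: 120 μL brought to 360 μL → factor 360/120 = 3
Step 3: 15-fold → factor 15
Step 4: 300 μL + 2700 μL = 3000 μL total → factor 3000/300 = 10
Step 5: 12-fold → factor 12
Dilution factor to tube 3 = 90; to tube 5 = 10800
[tube 3]/[tube 5] = (factor to tube 5)/(factor to tube 3) = 10800/90 = 120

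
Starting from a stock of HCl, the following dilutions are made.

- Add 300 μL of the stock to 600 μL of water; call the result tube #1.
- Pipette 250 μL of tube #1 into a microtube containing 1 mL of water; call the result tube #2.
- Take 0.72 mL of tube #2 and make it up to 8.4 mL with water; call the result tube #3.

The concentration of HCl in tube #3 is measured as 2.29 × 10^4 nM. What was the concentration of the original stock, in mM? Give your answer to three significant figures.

Step 1: 300 μL + 600 μL = 900 μL total → factor 900/300 = 3
Step 2: 250 μL + 1 mL = 1250 μL total → factor 1250/250 = 5
Step 3: 0.72 mL brought to 8.4 mL → factor 8.4/0.72 = 11.667
Overall dilution factor = 3 × 5 × 11.667 = 175
Stock = 2.29 × 10^4 nM × 175 = 4.008 × 10^6 nM = 4.01 mM

4.01 mM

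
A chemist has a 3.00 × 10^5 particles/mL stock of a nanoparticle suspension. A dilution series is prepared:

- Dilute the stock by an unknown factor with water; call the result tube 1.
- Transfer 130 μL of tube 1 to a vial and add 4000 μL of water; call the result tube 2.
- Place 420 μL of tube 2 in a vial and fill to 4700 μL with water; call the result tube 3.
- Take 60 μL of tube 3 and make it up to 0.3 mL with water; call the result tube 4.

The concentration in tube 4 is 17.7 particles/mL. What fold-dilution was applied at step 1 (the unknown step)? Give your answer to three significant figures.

9.54-fold

Step 1: unknown factor x
Step 2: 130 μL + 4000 μL = 4130 μL total → factor 4130/130 = 31.769
Step 3: 420 μL brought to 4700 μL → factor 4700/420 = 11.19
Step 4: 60 μL brought to 0.3 mL → factor 300/60 = 5
Product of known-step factors = 1777.6
Overall factor = 3.00 × 10^5 particles/mL / (17.7 particles/mL) = 16949
x = 16949 / 1777.6 = 9.54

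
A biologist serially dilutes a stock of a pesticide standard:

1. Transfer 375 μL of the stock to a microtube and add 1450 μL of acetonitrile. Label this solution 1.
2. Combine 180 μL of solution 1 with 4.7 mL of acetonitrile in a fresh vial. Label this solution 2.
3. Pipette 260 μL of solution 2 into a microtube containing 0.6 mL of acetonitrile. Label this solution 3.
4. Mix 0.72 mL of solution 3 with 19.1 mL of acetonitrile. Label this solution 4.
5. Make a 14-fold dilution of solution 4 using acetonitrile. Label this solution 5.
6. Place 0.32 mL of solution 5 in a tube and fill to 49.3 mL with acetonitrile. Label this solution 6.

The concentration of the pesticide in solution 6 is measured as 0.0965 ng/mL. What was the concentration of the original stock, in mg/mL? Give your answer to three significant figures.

Step 1: 375 μL + 1450 μL = 1825 μL total → factor 1825/375 = 4.8667
Step 2: 180 μL + 4.7 mL = 4880 μL total → factor 4880/180 = 27.111
Step 3: 260 μL + 0.6 mL = 860 μL total → factor 860/260 = 3.3077
Step 4: 0.72 mL + 19.1 mL = 19.82 mL total → factor 19.82/0.72 = 27.528
Step 5: 14-fold → factor 14
Step 6: 0.32 mL brought to 49.3 mL → factor 49.3/0.32 = 154.06
Overall dilution factor = 4.8667 × 27.111 × 3.3077 × 27.528 × 14 × 154.06 = 2.5912 × 10^7
Stock = 0.0965 ng/mL × 2.5912 × 10^7 = 2.501 × 10^6 ng/mL = 2.50 mg/mL

2.50 mg/mL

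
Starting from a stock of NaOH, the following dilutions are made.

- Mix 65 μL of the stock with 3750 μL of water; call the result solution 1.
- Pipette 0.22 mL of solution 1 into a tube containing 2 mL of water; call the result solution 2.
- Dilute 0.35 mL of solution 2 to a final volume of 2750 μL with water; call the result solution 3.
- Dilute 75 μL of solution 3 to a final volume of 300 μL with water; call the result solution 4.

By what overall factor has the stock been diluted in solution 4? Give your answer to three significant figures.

1.86 × 10^4

Step 1: 65 μL + 3750 μL = 3815 μL total → factor 3815/65 = 58.692
Step 2: 0.22 mL + 2 mL = 2.22 mL total → factor 2.22/0.22 = 10.091
Step 3: 0.35 mL brought to 2750 μL → factor 2.75/0.35 = 7.8571
Step 4: 75 μL brought to 300 μL → factor 300/75 = 4
Overall dilution factor = 58.692 × 10.091 × 7.8571 × 4 = 18614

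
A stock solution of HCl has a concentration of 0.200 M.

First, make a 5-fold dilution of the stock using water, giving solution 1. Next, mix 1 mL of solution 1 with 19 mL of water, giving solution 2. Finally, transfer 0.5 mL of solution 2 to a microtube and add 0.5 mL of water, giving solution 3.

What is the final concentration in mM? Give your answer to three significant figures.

1.00 mM

Step 1: 5-fold → factor 5
Step 2: 1 mL + 19 mL = 20 mL total → factor 20/1 = 20
Step 3: 0.5 mL + 0.5 mL = 1 mL total → factor 1/0.5 = 2
Overall dilution factor = 5 × 20 × 2 = 200
Final = 0.200 M / 200 = 0.001000 M = 1.00 mM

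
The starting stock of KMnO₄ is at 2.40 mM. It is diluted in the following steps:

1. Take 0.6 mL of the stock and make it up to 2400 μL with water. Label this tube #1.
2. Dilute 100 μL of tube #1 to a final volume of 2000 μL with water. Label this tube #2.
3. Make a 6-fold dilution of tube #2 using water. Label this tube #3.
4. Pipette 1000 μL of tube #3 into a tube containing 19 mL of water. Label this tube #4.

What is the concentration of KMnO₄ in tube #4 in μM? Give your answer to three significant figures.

Step 1: 0.6 mL brought to 2400 μL → factor 2.4/0.6 = 4
Step 2: 100 μL brought to 2000 μL → factor 2000/100 = 20
Step 3: 6-fold → factor 6
Step 4: 1000 μL + 19 mL = 20000 μL total → factor 20000/1000 = 20
Overall dilution factor = 4 × 20 × 6 × 20 = 9600
Final = 2.40 mM / 9600 = 0.0002500 mM = 0.250 μM

0.250 μM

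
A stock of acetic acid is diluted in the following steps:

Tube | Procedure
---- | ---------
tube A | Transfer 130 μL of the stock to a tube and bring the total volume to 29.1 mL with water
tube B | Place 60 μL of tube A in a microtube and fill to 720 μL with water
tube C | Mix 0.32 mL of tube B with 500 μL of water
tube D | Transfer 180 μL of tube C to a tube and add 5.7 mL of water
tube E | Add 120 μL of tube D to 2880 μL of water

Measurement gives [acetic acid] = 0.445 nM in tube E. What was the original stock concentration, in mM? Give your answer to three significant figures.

2.50 mM

Step 1: 130 μL brought to 29.1 mL → factor 29100/130 = 223.85
Step 2: 60 μL brought to 720 μL → factor 720/60 = 12
Step 3: 0.32 mL + 500 μL = 0.82 mL total → factor 0.82/0.32 = 2.5625
Step 4: 180 μL + 5.7 mL = 5880 μL total → factor 5880/180 = 32.667
Step 5: 120 μL + 2880 μL = 3000 μL total → factor 3000/120 = 25
Overall dilution factor = 223.85 × 12 × 2.5625 × 32.667 × 25 = 5.6213 × 10^6
Stock = 0.445 nM × 5.6213 × 10^6 = 2.501 × 10^6 nM = 2.50 mM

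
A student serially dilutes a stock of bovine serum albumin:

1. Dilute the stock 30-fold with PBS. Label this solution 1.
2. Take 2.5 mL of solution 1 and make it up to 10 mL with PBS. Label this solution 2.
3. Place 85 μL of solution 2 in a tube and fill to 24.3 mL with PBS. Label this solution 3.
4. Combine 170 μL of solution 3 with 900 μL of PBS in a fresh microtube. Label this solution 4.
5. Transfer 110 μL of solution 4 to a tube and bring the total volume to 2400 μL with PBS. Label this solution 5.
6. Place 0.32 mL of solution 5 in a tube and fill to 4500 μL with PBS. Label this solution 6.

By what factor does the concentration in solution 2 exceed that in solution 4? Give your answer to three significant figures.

1.80 × 10^3

Step 1: 30-fold → factor 30
Step 2: 2.5 mL brought to 10 mL → factor 10/2.5 = 4
Step 3: 85 μL brought to 24.3 mL → factor 24300/85 = 285.88
Step 4: 170 μL + 900 μL = 1070 μL total → factor 1070/170 = 6.2941
Dilution factor to solution 2 = 120; to solution 4 = 2.1593 × 10^5
[solution 2]/[solution 4] = (factor to solution 4)/(factor to solution 2) = 2.1593 × 10^5/120 = 1.80 × 10^3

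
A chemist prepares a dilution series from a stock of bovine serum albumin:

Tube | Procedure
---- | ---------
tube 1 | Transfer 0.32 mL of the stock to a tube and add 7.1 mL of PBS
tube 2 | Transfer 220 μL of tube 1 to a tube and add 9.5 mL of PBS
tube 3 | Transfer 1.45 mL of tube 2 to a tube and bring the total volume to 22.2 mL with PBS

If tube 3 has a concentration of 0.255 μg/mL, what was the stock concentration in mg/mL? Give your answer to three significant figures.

Step 1: 0.32 mL + 7.1 mL = 7.42 mL total → factor 7.42/0.32 = 23.188
Step 2: 220 μL + 9.5 mL = 9720 μL total → factor 9720/220 = 44.182
Step 3: 1.45 mL brought to 22.2 mL → factor 22.2/1.45 = 15.31
Overall dilution factor = 23.188 × 44.182 × 15.31 = 15685
Stock = 0.255 μg/mL × 15685 = 4000 μg/mL = 4.00 mg/mL

4.00 mg/mL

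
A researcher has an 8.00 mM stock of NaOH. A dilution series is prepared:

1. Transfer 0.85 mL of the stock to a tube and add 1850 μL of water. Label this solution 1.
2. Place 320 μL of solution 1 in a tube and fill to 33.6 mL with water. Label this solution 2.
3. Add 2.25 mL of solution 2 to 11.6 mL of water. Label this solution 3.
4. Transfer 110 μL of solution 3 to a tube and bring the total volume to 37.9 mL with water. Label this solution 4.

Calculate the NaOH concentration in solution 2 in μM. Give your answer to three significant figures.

24.0 μM

Step 1: 0.85 mL + 1850 μL = 2.7 mL total → factor 2.7/0.85 = 3.1765
Step 2: 320 μL brought to 33.6 mL → factor 33600/320 = 105
Dilution factor through solution 2 = 3.1765 × 105 = 333.53
[solution 2] = 8.00 mM / 333.53 = 0.02399 mM = 24.0 μM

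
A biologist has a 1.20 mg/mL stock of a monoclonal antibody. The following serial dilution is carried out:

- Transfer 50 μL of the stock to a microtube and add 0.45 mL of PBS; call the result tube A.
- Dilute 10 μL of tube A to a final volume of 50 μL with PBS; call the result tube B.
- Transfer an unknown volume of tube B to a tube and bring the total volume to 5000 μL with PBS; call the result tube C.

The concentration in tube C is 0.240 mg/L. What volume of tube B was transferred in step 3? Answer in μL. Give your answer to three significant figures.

Step 1: 50 μL + 0.45 mL = 500 μL total → factor 500/50 = 10
Step 2: 10 μL brought to 50 μL → factor 50/10 = 5
Step 3: v brought to 5000 μL → factor = 5000 μL/v
Product of known-step factors = 50
Overall factor = 1.20 mg/mL / (0.240 mg/L) = 5000
Step-3 factor = 5000 / 50 = 100
v = 5000 μL / 100 = 50.0 μL

50.0 μL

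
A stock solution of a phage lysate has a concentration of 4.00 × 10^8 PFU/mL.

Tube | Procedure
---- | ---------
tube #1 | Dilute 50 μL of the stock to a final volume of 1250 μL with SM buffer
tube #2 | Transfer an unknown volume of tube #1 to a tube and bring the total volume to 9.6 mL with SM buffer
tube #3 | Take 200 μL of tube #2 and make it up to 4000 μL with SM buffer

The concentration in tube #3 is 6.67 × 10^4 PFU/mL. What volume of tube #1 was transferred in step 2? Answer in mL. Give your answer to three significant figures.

0.800 mL

Step 1: 50 μL brought to 1250 μL → factor 1250/50 = 25
Step 2: v brought to 9.6 mL → factor = 9.6 mL/v
Step 3: 200 μL brought to 4000 μL → factor 4000/200 = 20
Product of known-step factors = 500
Overall factor = 4.00 × 10^8 PFU/mL / (6.67 × 10^4 PFU/mL) = 5997
Step-2 factor = 5997 / 500 = 11.994
v = 9.6 mL / 11.994 = 0.800 mL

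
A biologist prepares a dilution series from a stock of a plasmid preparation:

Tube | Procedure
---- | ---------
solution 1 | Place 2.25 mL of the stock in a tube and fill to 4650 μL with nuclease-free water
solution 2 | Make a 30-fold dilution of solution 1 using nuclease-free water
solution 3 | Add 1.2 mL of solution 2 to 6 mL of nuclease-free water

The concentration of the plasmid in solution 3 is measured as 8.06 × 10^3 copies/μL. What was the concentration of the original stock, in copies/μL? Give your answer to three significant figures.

3.00 × 10^6 copies/μL

Step 1: 2.25 mL brought to 4650 μL → factor 4.65/2.25 = 2.0667
Step 2: 30-fold → factor 30
Step 3: 1.2 mL + 6 mL = 7.2 mL total → factor 7.2/1.2 = 6
Overall dilution factor = 2.0667 × 30 × 6 = 372
Stock = 8.06 × 10^3 copies/μL × 372 = 3.00 × 10^6 copies/μL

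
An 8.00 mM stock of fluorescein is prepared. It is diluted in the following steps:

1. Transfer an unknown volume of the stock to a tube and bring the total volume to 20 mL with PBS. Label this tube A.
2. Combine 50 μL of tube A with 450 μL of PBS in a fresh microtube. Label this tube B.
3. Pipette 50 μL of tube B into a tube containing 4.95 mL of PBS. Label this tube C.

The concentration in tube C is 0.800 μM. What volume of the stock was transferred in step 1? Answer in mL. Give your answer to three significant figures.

Step 1: v brought to 20 mL → factor = 20 mL/v
Step 2: 50 μL + 450 μL = 500 μL total → factor 500/50 = 10
Step 3: 50 μL + 4.95 mL = 5000 μL total → factor 5000/50 = 100
Product of known-step factors = 1000
Overall factor = 8.00 mM / (0.800 μM) = 10000
Step-1 factor = 10000 / 1000 = 10
v = 20 mL / 10 = 2.00 mL

2.00 mL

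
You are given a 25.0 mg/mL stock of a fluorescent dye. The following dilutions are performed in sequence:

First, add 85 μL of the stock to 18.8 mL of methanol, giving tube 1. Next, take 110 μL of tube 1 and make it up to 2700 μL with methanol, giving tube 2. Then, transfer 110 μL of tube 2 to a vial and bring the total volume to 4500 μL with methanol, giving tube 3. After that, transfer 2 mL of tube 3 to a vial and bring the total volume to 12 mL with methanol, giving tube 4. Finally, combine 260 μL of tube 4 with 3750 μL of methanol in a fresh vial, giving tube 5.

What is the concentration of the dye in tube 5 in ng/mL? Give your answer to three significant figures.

1.21 ng/mL

Step 1: 85 μL + 18.8 mL = 18885 μL total → factor 18885/85 = 222.18
Step 2: 110 μL brought to 2700 μL → factor 2700/110 = 24.545
Step 3: 110 μL brought to 4500 μL → factor 4500/110 = 40.909
Step 4: 2 mL brought to 12 mL → factor 12/2 = 6
Step 5: 260 μL + 3750 μL = 4010 μL total → factor 4010/260 = 15.423
Overall dilution factor = 222.18 × 24.545 × 40.909 × 6 × 15.423 = 2.0645 × 10^7
Final = 25.0 mg/mL / 2.0645 × 10^7 = 1.211 × 10^-6 mg/mL = 1.21 ng/mL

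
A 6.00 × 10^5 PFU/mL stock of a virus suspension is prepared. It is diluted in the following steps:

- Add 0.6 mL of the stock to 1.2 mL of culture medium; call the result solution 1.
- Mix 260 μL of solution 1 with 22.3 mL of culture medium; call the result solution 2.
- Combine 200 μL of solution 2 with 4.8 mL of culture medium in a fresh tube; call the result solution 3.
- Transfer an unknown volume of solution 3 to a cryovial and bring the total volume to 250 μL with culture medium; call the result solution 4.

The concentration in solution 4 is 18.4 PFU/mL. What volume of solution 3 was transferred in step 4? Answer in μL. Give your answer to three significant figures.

Step 1: 0.6 mL + 1.2 mL = 1.8 mL total → factor 1.8/0.6 = 3
Step 2: 260 μL + 22.3 mL = 22560 μL total → factor 22560/260 = 86.769
Step 3: 200 μL + 4.8 mL = 5000 μL total → factor 5000/200 = 25
Step 4: v brought to 250 μL → factor = 250 μL/v
Product of known-step factors = 6507.7
Overall factor = 6.00 × 10^5 PFU/mL / (18.4 PFU/mL) = 32609
Step-4 factor = 32609 / 6507.7 = 5.0108
v = 250 μL / 5.0108 = 49.9 μL

49.9 μL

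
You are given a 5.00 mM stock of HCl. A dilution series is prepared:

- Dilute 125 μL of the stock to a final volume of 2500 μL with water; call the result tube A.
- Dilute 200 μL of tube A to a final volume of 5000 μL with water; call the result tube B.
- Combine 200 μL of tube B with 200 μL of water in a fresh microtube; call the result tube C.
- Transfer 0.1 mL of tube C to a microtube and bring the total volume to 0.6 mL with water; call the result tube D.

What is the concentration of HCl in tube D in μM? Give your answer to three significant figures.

0.833 μM

Step 1: 125 μL brought to 2500 μL → factor 2500/125 = 20
Step 2: 200 μL brought to 5000 μL → factor 5000/200 = 25
Step 3: 200 μL + 200 μL = 400 μL total → factor 400/200 = 2
Step 4: 0.1 mL brought to 0.6 mL → factor 0.6/0.1 = 6
Overall dilution factor = 20 × 25 × 2 × 6 = 6000
Final = 5.00 mM / 6000 = 0.0008333 mM = 0.833 μM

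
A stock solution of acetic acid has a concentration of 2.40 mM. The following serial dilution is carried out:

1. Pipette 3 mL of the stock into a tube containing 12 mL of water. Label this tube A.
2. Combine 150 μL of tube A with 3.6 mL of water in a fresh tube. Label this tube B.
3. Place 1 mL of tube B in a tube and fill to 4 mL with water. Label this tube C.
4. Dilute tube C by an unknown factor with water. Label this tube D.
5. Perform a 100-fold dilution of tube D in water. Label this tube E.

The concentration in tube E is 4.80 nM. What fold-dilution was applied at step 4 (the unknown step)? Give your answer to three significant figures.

10.0-fold

Step 1: 3 mL + 12 mL = 15 mL total → factor 15/3 = 5
Step 2: 150 μL + 3.6 mL = 3750 μL total → factor 3750/150 = 25
Step 3: 1 mL brought to 4 mL → factor 4/1 = 4
Step 4: unknown factor x
Step 5: 100-fold → factor 100
Product of known-step factors = 50000
Overall factor = 2.40 mM / (4.80 nM) = 5 × 10^5
x = 5 × 10^5 / 50000 = 10.0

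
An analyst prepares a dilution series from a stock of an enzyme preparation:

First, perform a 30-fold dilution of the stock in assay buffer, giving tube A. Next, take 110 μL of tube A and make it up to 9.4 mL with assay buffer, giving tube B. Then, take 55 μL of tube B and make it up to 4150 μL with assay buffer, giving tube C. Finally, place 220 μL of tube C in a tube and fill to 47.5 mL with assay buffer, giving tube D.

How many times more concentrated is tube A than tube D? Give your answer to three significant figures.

1.39 × 10^6

Step 1: 30-fold → factor 30
Step 2: 110 μL brought to 9.4 mL → factor 9400/110 = 85.455
Step 3: 55 μL brought to 4150 μL → factor 4150/55 = 75.455
Step 4: 220 μL brought to 47.5 mL → factor 47500/220 = 215.91
Dilution factor to tube A = 30; to tube D = 4.1765 × 10^7
[tube A]/[tube D] = (factor to tube D)/(factor to tube A) = 4.1765 × 10^7/30 = 1.39 × 10^6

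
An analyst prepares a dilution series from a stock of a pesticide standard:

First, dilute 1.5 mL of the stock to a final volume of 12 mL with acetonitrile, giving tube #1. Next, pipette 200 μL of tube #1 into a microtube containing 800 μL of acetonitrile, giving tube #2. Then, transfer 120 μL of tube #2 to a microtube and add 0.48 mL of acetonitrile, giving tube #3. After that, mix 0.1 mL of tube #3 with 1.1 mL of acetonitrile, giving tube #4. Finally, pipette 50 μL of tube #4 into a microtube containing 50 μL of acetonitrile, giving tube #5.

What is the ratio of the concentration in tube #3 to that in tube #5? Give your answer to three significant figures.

Step 1: 1.5 mL brought to 12 mL → factor 12/1.5 = 8
Step 2: 200 μL + 800 μL = 1000 μL total → factor 1000/200 = 5
Step 3: 120 μL + 0.48 mL = 600 μL total → factor 600/120 = 5
Step 4: 0.1 mL + 1.1 mL = 1.2 mL total → factor 1.2/0.1 = 12
Step 5: 50 μL + 50 μL = 100 μL total → factor 100/50 = 2
Dilution factor to tube #3 = 200; to tube #5 = 4800
[tube #3]/[tube #5] = (factor to tube #5)/(factor to tube #3) = 4800/200 = 24.0

24.0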